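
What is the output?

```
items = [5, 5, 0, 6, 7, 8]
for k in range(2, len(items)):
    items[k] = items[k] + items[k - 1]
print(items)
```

[5, 5, 5, 11, 18, 26]

k=2: items[2] = 0+5 = 5 → [5, 5, 5, 6, 7, 8]
k=3: items[3] = 6+5 = 11 → [5, 5, 5, 11, 7, 8]
k=4: items[4] = 7+11 = 18 → [5, 5, 5, 11, 18, 8]
k=5: items[5] = 8+18 = 26 → [5, 5, 5, 11, 18, 26]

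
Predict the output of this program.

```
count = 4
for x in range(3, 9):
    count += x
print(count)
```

x=3: count = 4+3 = 7
x=4: count = 7+4 = 11
x=5: count = 11+5 = 16
x=6: count = 16+6 = 22
x=7: count = 22+7 = 29
x=8: count = 29+8 = 37

37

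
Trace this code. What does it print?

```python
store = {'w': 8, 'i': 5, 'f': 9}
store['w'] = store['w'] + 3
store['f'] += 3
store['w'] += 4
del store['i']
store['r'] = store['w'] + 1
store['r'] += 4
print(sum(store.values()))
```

47

store['w'] = store['w']+3 = 11 → {'w': 11, 'i': 5, 'f': 9}
store['f'] = 9+3 = 12 → {'w': 11, 'i': 5, 'f': 12}
store['w'] = 11+4 = 15 → {'w': 15, 'i': 5, 'f': 12}
del 'i' → {'w': 15, 'f': 12}
store['r'] = store['w']+1 = 16 → {'w': 15, 'f': 12, 'r': 16}
store['r'] = 16+4 = 20 → {'w': 15, 'f': 12, 'r': 20}
sum of values = 47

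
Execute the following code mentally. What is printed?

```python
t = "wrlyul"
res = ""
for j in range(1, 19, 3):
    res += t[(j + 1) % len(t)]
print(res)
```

llllll

j=1: add t[2]='l' → 'l'
j=4: add t[5]='l' → 'll'
j=7: add t[2]='l' → 'lll'
j=10: add t[5]='l' → 'llll'
j=13: add t[2]='l' → 'lllll'
j=16: add t[5]='l' → 'llllll'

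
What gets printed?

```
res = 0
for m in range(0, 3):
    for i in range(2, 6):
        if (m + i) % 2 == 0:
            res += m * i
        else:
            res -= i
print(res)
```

m=0,i=2: even sum, res = 0+0 = 0
m=0,i=3: odd sum, res = 0-3 = -3
m=0,i=4: even sum, res = (-3)+0 = -3
m=0,i=5: odd sum, res = (-3)-5 = -8
m=1,i=2: odd sum, res = (-8)-2 = -10
m=1,i=3: even sum, res = (-10)+3 = -7
m=1,i=4: odd sum, res = (-7)-4 = -11
m=1,i=5: even sum, res = (-11)+5 = -6
m=2,i=2: even sum, res = (-6)+4 = -2
m=2,i=3: odd sum, res = (-2)-3 = -5
m=2,i=4: even sum, res = (-5)+8 = 3
m=2,i=5: odd sum, res = 3-5 = -2

-2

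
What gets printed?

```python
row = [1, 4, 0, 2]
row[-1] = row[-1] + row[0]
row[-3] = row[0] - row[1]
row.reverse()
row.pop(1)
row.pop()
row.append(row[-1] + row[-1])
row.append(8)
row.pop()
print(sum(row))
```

-6

row[-1] = row[-1]+row[0] = 2+1 = 3 → [1, 4, 0, 3]
row[-3] = row[0]-row[1] = 1-4 = -3 → [1, -3, 0, 3]
reverse → [3, 0, -3, 1]
pop(1) removes 0 → [3, -3, 1]
pop() removes 1 → [3, -3]
append row[-1]+row[-1] = (-3)+(-3) = -6 → [3, -3, -6]
append 8 → [3, -3, -6, 8]
pop() removes 8 → [3, -3, -6]
sum = -6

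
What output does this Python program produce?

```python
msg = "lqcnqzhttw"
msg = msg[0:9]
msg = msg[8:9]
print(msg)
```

slice [0:9] → 'lqcnqzhtt'
slice [8:9] → 't'

t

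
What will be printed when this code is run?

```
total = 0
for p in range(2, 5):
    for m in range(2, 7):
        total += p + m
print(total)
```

p=2,m=2: total = 0+4 = 4
p=2,m=3: total = 4+5 = 9
p=2,m=4: total = 9+6 = 15
p=2,m=5: total = 15+7 = 22
p=2,m=6: total = 22+8 = 30
p=3,m=2: total = 30+5 = 35
p=3,m=3: total = 35+6 = 41
p=3,m=4: total = 41+7 = 48
p=3,m=5: total = 48+8 = 56
p=3,m=6: total = 56+9 = 65
p=4,m=2: total = 65+6 = 71
p=4,m=3: total = 71+7 = 78
p=4,m=4: total = 78+8 = 86
p=4,m=5: total = 86+9 = 95
p=4,m=6: total = 95+10 = 105

105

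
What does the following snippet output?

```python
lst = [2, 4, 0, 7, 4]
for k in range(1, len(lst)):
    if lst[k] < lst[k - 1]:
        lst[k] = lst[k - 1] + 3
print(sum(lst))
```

k=1: 4>=2, unchanged → [2, 4, 0, 7, 4]
k=2: 0<4, lst[2] = 4+3 = 7 → [2, 4, 7, 7, 4]
k=3: 7>=7, unchanged → [2, 4, 7, 7, 4]
k=4: 4<7, lst[4] = 7+3 = 10 → [2, 4, 7, 7, 10]
sum = 30

30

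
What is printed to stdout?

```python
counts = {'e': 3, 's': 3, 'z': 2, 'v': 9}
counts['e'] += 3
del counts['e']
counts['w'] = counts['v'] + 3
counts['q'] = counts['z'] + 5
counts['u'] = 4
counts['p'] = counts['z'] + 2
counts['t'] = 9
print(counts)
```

counts['e'] = 3+3 = 6 → {'e': 6, 's': 3, 'z': 2, 'v': 9}
del 'e' → {'s': 3, 'z': 2, 'v': 9}
counts['w'] = counts['v']+3 = 12 → {'s': 3, 'z': 2, 'v': 9, 'w': 12}
counts['q'] = counts['z']+5 = 7 → {'s': 3, 'z': 2, 'v': 9, 'w': 12, 'q': 7}
counts['u'] = 4 → {'s': 3, 'z': 2, 'v': 9, 'w': 12, 'q': 7, 'u': 4}
counts['p'] = counts['z']+2 = 4 → {'s': 3, 'z': 2, 'v': 9, 'w': 12, 'q': 7, 'u': 4, 'p': 4}
counts['t'] = 9 → {'s': 3, 'z': 2, 'v': 9, 'w': 12, 'q': 7, 'u': 4, 'p': 4, 't': 9}

{'s': 3, 'z': 2, 'v': 9, 'w': 12, 'q': 7, 'u': 4, 'p': 4, 't': 9}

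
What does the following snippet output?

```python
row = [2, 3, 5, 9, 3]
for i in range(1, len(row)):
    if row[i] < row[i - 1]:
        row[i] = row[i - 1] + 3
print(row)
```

i=1: 3>=2, unchanged → [2, 3, 5, 9, 3]
i=2: 5>=3, unchanged → [2, 3, 5, 9, 3]
i=3: 9>=5, unchanged → [2, 3, 5, 9, 3]
i=4: 3<9, row[4] = 9+3 = 12 → [2, 3, 5, 9, 12]

[2, 3, 5, 9, 12]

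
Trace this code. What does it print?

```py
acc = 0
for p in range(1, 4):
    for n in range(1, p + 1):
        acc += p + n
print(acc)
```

p=1,n=1: acc = 0+2 = 2
p=2,n=1: acc = 2+3 = 5
p=2,n=2: acc = 5+4 = 9
p=3,n=1: acc = 9+4 = 13
p=3,n=2: acc = 13+5 = 18
p=3,n=3: acc = 18+6 = 24

24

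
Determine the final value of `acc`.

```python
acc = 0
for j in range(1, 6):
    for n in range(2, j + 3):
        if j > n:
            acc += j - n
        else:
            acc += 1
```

j=1,n=2: not 1>2, acc = 0+1 = 1
j=1,n=3: not 1>3, acc = 1+1 = 2
j=2,n=2: not 2>2, acc = 2+1 = 3
j=2,n=3: not 2>3, acc = 3+1 = 4
j=2,n=4: not 2>4, acc = 4+1 = 5
j=3,n=2: 3>2, acc = 5+1 = 6
j=3,n=3: not 3>3, acc = 6+1 = 7
j=3,n=4: not 3>4, acc = 7+1 = 8
j=3,n=5: not 3>5, acc = 8+1 = 9
j=4,n=2: 4>2, acc = 9+2 = 11
j=4,n=3: 4>3, acc = 11+1 = 12
j=4,n=4: not 4>4, acc = 12+1 = 13
j=4,n=5: not 4>5, acc = 13+1 = 14
j=4,n=6: not 4>6, acc = 14+1 = 15
j=5,n=2: 5>2, acc = 15+3 = 18
j=5,n=3: 5>3, acc = 18+2 = 20
j=5,n=4: 5>4, acc = 20+1 = 21
j=5,n=5: not 5>5, acc = 21+1 = 22
j=5,n=6: not 5>6, acc = 22+1 = 23
j=5,n=7: not 5>7, acc = 23+1 = 24

24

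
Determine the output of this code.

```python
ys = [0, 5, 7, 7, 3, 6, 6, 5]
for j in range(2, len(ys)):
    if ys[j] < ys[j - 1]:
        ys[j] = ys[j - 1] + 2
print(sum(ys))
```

67

j=2: 7>=5, unchanged → [0, 5, 7, 7, 3, 6, 6, 5]
j=3: 7>=7, unchanged → [0, 5, 7, 7, 3, 6, 6, 5]
j=4: 3<7, ys[4] = 7+2 = 9 → [0, 5, 7, 7, 9, 6, 6, 5]
j=5: 6<9, ys[5] = 9+2 = 11 → [0, 5, 7, 7, 9, 11, 6, 5]
j=6: 6<11, ys[6] = 11+2 = 13 → [0, 5, 7, 7, 9, 11, 13, 5]
j=7: 5<13, ys[7] = 13+2 = 15 → [0, 5, 7, 7, 9, 11, 13, 15]
sum = 67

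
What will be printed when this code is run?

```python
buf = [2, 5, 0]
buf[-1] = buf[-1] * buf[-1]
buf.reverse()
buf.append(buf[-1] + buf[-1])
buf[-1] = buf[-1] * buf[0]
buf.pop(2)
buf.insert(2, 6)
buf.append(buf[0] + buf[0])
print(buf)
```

[0, 5, 6, 0, 0]

buf[-1] = buf[-1]*buf[-1] = 0*0 = 0 → [2, 5, 0]
reverse → [0, 5, 2]
append buf[-1]+buf[-1] = 2+2 = 4 → [0, 5, 2, 4]
buf[-1] = buf[-1]*buf[0] = 4*0 = 0 → [0, 5, 2, 0]
pop(2) removes 2 → [0, 5, 0]
insert 6 at 2 → [0, 5, 6, 0]
append buf[0]+buf[0] = 0+0 = 0 → [0, 5, 6, 0, 0]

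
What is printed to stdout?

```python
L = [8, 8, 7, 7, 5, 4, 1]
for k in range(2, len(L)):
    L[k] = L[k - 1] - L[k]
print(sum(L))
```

k=2: L[2] = 8-7 = 1 → [8, 8, 1, 7, 5, 4, 1]
k=3: L[3] = 1-7 = -6 → [8, 8, 1, -6, 5, 4, 1]
k=4: L[4] = (-6)-5 = -11 → [8, 8, 1, -6, -11, 4, 1]
k=5: L[5] = (-11)-4 = -15 → [8, 8, 1, -6, -11, -15, 1]
k=6: L[6] = (-15)-1 = -16 → [8, 8, 1, -6, -11, -15, -16]
sum = -31

-31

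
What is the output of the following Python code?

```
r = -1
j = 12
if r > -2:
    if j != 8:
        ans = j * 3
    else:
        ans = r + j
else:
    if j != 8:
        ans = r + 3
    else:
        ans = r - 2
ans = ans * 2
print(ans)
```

72

r=-1, j=12
r > -2 is True; j != 8 is True
→ ans = j * 3 = 36
ans = 36*2 = 72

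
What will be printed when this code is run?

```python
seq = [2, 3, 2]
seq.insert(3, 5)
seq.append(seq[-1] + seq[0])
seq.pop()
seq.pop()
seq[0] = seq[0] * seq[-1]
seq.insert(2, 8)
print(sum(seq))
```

insert 5 at 3 → [2, 3, 2, 5]
append seq[-1]+seq[0] = 5+2 = 7 → [2, 3, 2, 5, 7]
pop() removes 7 → [2, 3, 2, 5]
pop() removes 5 → [2, 3, 2]
seq[0] = seq[0]*seq[-1] = 2*2 = 4 → [4, 3, 2]
insert 8 at 2 → [4, 3, 8, 2]
sum = 17

17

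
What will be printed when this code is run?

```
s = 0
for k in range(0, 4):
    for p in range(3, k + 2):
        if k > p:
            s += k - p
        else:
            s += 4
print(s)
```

k=2,p=3: not 2>3, s = 0+4 = 4
k=3,p=3: not 3>3, s = 4+4 = 8
k=3,p=4: not 3>4, s = 8+4 = 12

12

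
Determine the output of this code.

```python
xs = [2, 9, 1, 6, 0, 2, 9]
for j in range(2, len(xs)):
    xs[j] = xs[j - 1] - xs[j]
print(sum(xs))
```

j=2: xs[2] = 9-1 = 8 → [2, 9, 8, 6, 0, 2, 9]
j=3: xs[3] = 8-6 = 2 → [2, 9, 8, 2, 0, 2, 9]
j=4: xs[4] = 2-0 = 2 → [2, 9, 8, 2, 2, 2, 9]
j=5: xs[5] = 2-2 = 0 → [2, 9, 8, 2, 2, 0, 9]
j=6: xs[6] = 0-9 = -9 → [2, 9, 8, 2, 2, 0, -9]
sum = 14

14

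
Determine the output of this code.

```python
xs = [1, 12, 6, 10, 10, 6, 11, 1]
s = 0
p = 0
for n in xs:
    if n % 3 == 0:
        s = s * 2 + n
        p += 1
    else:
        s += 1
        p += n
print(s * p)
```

2880

n=1: not %3==0, s = 0+1 = 1; p=1
n=12: %3==0, s = 1*2+12 = 14; p=2
n=6: %3==0, s = 14*2+6 = 34; p=3
n=10: not %3==0, s = 34+1 = 35; p=13
n=10: not %3==0, s = 35+1 = 36; p=23
n=6: %3==0, s = 36*2+6 = 78; p=24
n=11: not %3==0, s = 78+1 = 79; p=35
n=1: not %3==0, s = 79+1 = 80; p=36
s*p = 80*36 = 2880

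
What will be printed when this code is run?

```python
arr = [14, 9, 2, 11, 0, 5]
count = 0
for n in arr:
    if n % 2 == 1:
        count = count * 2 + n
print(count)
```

63

n=14: not odd
n=9: odd, count = 0*2+9 = 9
n=2: not odd
n=11: odd, count = 9*2+11 = 29
n=0: not odd
n=5: odd, count = 29*2+5 = 63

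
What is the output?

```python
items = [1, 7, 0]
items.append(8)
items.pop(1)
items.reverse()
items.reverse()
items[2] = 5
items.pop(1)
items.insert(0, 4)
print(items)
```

[4, 1, 5]

append 8 → [1, 7, 0, 8]
pop(1) removes 7 → [1, 0, 8]
reverse → [8, 0, 1]
reverse → [1, 0, 8]
items[2] = 5 → [1, 0, 5]
pop(1) removes 0 → [1, 5]
insert 4 at 0 → [4, 1, 5]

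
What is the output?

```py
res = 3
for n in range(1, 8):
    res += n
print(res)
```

31

n=1: res = 3+1 = 4
n=2: res = 4+2 = 6
n=3: res = 6+3 = 9
n=4: res = 9+4 = 13
n=5: res = 13+5 = 18
n=6: res = 18+6 = 24
n=7: res = 24+7 = 31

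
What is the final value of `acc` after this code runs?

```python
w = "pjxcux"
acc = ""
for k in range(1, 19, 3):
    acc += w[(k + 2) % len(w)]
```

'cpcpcp'

k=1: add w[3]='c' → 'c'
k=4: add w[0]='p' → 'cp'
k=7: add w[3]='c' → 'cpc'
k=10: add w[0]='p' → 'cpcp'
k=13: add w[3]='c' → 'cpcpc'
k=16: add w[0]='p' → 'cpcpcp'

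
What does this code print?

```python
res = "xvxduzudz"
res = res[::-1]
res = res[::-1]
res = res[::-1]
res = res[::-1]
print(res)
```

xvxduzudz

reverse → 'zduzudxvx'
reverse → 'xvxduzudz'
reverse → 'zduzudxvx'
reverse → 'xvxduzudz'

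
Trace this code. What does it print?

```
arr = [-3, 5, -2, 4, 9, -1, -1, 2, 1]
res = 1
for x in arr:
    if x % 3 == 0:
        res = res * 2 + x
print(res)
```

7

x=-3: %3==0, res = 1*2+(-3) = -1
x=5: not %3==0
x=-2: not %3==0
x=4: not %3==0
x=9: %3==0, res = (-1)*2+9 = 7
x=-1: not %3==0
x=-1: not %3==0
x=2: not %3==0
x=1: not %3==0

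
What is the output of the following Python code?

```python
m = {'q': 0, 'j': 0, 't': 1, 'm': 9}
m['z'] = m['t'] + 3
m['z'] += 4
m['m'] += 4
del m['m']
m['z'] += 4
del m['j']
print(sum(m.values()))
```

m['z'] = m['t']+3 = 4 → {'q': 0, 'j': 0, 't': 1, 'm': 9, 'z': 4}
m['z'] = 4+4 = 8 → {'q': 0, 'j': 0, 't': 1, 'm': 9, 'z': 8}
m['m'] = 9+4 = 13 → {'q': 0, 'j': 0, 't': 1, 'm': 13, 'z': 8}
del 'm' → {'q': 0, 'j': 0, 't': 1, 'z': 8}
m['z'] = 8+4 = 12 → {'q': 0, 'j': 0, 't': 1, 'z': 12}
del 'j' → {'q': 0, 't': 1, 'z': 12}
sum of values = 13

13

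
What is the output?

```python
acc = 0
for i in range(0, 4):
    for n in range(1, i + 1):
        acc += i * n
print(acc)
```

25

i=1,n=1: acc = 0+1 = 1
i=2,n=1: acc = 1+2 = 3
i=2,n=2: acc = 3+4 = 7
i=3,n=1: acc = 7+3 = 10
i=3,n=2: acc = 10+6 = 16
i=3,n=3: acc = 16+9 = 25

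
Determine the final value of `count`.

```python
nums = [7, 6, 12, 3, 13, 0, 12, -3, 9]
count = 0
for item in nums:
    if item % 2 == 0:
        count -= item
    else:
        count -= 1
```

-35

item=7: not even, count = 0-1 = -1
item=6: even, count = (-1)-6 = -7
item=12: even, count = (-7)-12 = -19
item=3: not even, count = (-19)-1 = -20
item=13: not even, count = (-20)-1 = -21
item=0: even, count = (-21)-0 = -21
item=12: even, count = (-21)-12 = -33
item=-3: not even, count = (-33)-1 = -34
item=9: not even, count = (-34)-1 = -35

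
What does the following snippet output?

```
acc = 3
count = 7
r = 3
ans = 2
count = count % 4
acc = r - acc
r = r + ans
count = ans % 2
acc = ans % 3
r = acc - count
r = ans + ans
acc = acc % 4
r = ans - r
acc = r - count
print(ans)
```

count = 7%4 = 3
acc = 3-3 = 0
r = 3+2 = 5
count = 2%2 = 0
acc = 2%3 = 2
r = 2-0 = 2
r = 2+2 = 4
acc = 2%4 = 2
r = 2-4 = -2
acc = (-2)-0 = -2

2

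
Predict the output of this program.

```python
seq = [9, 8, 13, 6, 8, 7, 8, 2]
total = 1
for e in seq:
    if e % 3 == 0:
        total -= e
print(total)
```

e=9: %3==0, total = 1-9 = -8
e=8: not %3==0
e=13: not %3==0
e=6: %3==0, total = (-8)-6 = -14
e=8: not %3==0
e=7: not %3==0
e=8: not %3==0
e=2: not %3==0

-14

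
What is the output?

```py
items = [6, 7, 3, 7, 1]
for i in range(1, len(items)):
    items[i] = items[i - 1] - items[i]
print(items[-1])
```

-12

i=1: items[1] = 6-7 = -1 → [6, -1, 3, 7, 1]
i=2: items[2] = (-1)-3 = -4 → [6, -1, -4, 7, 1]
i=3: items[3] = (-4)-7 = -11 → [6, -1, -4, -11, 1]
i=4: items[4] = (-11)-1 = -12 → [6, -1, -4, -11, -12]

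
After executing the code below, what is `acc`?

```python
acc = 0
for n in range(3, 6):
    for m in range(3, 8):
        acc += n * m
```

300

n=3,m=3: acc = 0+9 = 9
n=3,m=4: acc = 9+12 = 21
n=3,m=5: acc = 21+15 = 36
n=3,m=6: acc = 36+18 = 54
n=3,m=7: acc = 54+21 = 75
n=4,m=3: acc = 75+12 = 87
n=4,m=4: acc = 87+16 = 103
n=4,m=5: acc = 103+20 = 123
n=4,m=6: acc = 123+24 = 147
n=4,m=7: acc = 147+28 = 175
n=5,m=3: acc = 175+15 = 190
n=5,m=4: acc = 190+20 = 210
n=5,m=5: acc = 210+25 = 235
n=5,m=6: acc = 235+30 = 265
n=5,m=7: acc = 265+35 = 300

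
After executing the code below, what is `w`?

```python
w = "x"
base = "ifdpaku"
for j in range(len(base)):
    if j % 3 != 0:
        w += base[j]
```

j=0: skip
j=1: add 'f' → 'xf'
j=2: add 'd' → 'xfd'
j=3: skip
j=4: add 'a' → 'xfda'
j=5: add 'k' → 'xfdak'
j=6: skip

'xfdak'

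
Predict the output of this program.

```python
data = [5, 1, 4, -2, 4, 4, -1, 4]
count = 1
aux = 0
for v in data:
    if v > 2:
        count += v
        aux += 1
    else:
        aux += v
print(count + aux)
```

v=5: >2, count = 1+5 = 6; aux=1
v=1: not >2; aux=2
v=4: >2, count = 6+4 = 10; aux=3
v=-2: not >2; aux=1
v=4: >2, count = 10+4 = 14; aux=2
v=4: >2, count = 14+4 = 18; aux=3
v=-1: not >2; aux=2
v=4: >2, count = 18+4 = 22; aux=3
count+aux = 22+3 = 25

25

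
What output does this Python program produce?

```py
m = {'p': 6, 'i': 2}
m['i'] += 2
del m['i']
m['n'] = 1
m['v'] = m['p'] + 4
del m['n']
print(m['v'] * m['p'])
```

m['i'] = 2+2 = 4 → {'p': 6, 'i': 4}
del 'i' → {'p': 6}
m['n'] = 1 → {'p': 6, 'n': 1}
m['v'] = m['p']+4 = 10 → {'p': 6, 'n': 1, 'v': 10}
del 'n' → {'p': 6, 'v': 10}
m['v']*m['p'] = 10*6 = 60

60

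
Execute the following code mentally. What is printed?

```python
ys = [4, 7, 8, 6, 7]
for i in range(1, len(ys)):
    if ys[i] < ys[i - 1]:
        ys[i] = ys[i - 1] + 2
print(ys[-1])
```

12

i=1: 7>=4, unchanged → [4, 7, 8, 6, 7]
i=2: 8>=7, unchanged → [4, 7, 8, 6, 7]
i=3: 6<8, ys[3] = 8+2 = 10 → [4, 7, 8, 10, 7]
i=4: 7<10, ys[4] = 10+2 = 12 → [4, 7, 8, 10, 12]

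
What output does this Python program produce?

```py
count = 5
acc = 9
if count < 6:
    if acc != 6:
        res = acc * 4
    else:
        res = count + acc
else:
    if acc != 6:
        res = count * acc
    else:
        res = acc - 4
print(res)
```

36

count=5, acc=9
count < 6 is True; acc != 6 is True
→ res = acc * 4 = 36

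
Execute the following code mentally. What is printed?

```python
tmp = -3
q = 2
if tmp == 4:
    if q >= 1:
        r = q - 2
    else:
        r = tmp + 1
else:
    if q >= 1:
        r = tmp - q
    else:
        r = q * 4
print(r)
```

tmp=-3, q=2
tmp == 4 is False; q >= 1 is True
→ r = tmp - q = -5

-5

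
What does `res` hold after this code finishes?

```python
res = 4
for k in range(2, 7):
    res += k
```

24

k=2: res = 4+2 = 6
k=3: res = 6+3 = 9
k=4: res = 9+4 = 13
k=5: res = 13+5 = 18
k=6: res = 18+6 = 24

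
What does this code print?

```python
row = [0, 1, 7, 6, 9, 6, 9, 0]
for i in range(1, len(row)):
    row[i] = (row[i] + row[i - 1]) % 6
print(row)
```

i=1: row[1] = (1+0)%6 = 1 → [0, 1, 7, 6, 9, 6, 9, 0]
i=2: row[2] = (7+1)%6 = 2 → [0, 1, 2, 6, 9, 6, 9, 0]
i=3: row[3] = (6+2)%6 = 2 → [0, 1, 2, 2, 9, 6, 9, 0]
i=4: row[4] = (9+2)%6 = 5 → [0, 1, 2, 2, 5, 6, 9, 0]
i=5: row[5] = (6+5)%6 = 5 → [0, 1, 2, 2, 5, 5, 9, 0]
i=6: row[6] = (9+5)%6 = 2 → [0, 1, 2, 2, 5, 5, 2, 0]
i=7: row[7] = (0+2)%6 = 2 → [0, 1, 2, 2, 5, 5, 2, 2]

[0, 1, 2, 2, 5, 5, 2, 2]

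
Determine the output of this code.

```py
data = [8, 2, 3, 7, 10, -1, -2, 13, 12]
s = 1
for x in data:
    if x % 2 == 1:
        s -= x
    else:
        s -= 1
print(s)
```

x=8: not odd, s = 1-1 = 0
x=2: not odd, s = 0-1 = -1
x=3: odd, s = (-1)-3 = -4
x=7: odd, s = (-4)-7 = -11
x=10: not odd, s = (-11)-1 = -12
x=-1: odd, s = (-12)-(-1) = -11
x=-2: not odd, s = (-11)-1 = -12
x=13: odd, s = (-12)-13 = -25
x=12: not odd, s = (-25)-1 = -26

-26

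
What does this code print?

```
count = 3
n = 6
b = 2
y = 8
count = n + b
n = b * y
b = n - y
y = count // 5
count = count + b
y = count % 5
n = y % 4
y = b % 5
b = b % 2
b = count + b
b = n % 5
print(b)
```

count = 6+2 = 8
n = 2*8 = 16
b = 16-8 = 8
y = 8//5 = 1
count = 8+8 = 16
y = 16%5 = 1
n = 1%4 = 1
y = 8%5 = 3
b = 8%2 = 0
b = 16+0 = 16
b = 1%5 = 1

1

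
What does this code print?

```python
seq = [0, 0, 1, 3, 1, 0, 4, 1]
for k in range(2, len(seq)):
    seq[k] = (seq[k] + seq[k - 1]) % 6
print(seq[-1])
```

k=2: seq[2] = (1+0)%6 = 1 → [0, 0, 1, 3, 1, 0, 4, 1]
k=3: seq[3] = (3+1)%6 = 4 → [0, 0, 1, 4, 1, 0, 4, 1]
k=4: seq[4] = (1+4)%6 = 5 → [0, 0, 1, 4, 5, 0, 4, 1]
k=5: seq[5] = (0+5)%6 = 5 → [0, 0, 1, 4, 5, 5, 4, 1]
k=6: seq[6] = (4+5)%6 = 3 → [0, 0, 1, 4, 5, 5, 3, 1]
k=7: seq[7] = (1+3)%6 = 4 → [0, 0, 1, 4, 5, 5, 3, 4]

4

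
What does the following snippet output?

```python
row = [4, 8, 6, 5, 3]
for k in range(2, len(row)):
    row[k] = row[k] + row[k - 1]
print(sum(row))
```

67

k=2: row[2] = 6+8 = 14 → [4, 8, 14, 5, 3]
k=3: row[3] = 5+14 = 19 → [4, 8, 14, 19, 3]
k=4: row[4] = 3+19 = 22 → [4, 8, 14, 19, 22]
sum = 67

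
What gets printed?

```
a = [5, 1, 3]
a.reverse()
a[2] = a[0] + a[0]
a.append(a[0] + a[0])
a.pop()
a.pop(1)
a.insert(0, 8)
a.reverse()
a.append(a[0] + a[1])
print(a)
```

reverse → [3, 1, 5]
a[2] = a[0]+a[0] = 3+3 = 6 → [3, 1, 6]
append a[0]+a[0] = 3+3 = 6 → [3, 1, 6, 6]
pop() removes 6 → [3, 1, 6]
pop(1) removes 1 → [3, 6]
insert 8 at 0 → [8, 3, 6]
reverse → [6, 3, 8]
append a[0]+a[1] = 6+3 = 9 → [6, 3, 8, 9]

[6, 3, 8, 9]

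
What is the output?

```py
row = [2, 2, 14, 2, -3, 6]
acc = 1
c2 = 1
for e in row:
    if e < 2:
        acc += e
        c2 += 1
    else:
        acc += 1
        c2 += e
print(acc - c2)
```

-25

e=2: not <2, acc = 1+1 = 2; c2=3
e=2: not <2, acc = 2+1 = 3; c2=5
e=14: not <2, acc = 3+1 = 4; c2=19
e=2: not <2, acc = 4+1 = 5; c2=21
e=-3: <2, acc = 5+(-3) = 2; c2=22
e=6: not <2, acc = 2+1 = 3; c2=28
acc-c2 = 3-28 = -25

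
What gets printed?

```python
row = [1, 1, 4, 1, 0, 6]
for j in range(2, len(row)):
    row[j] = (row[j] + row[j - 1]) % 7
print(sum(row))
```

24

j=2: row[2] = (4+1)%7 = 5 → [1, 1, 5, 1, 0, 6]
j=3: row[3] = (1+5)%7 = 6 → [1, 1, 5, 6, 0, 6]
j=4: row[4] = (0+6)%7 = 6 → [1, 1, 5, 6, 6, 6]
j=5: row[5] = (6+6)%7 = 5 → [1, 1, 5, 6, 6, 5]
sum = 24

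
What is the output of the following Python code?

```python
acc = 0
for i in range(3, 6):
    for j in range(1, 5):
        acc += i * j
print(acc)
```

i=3,j=1: acc = 0+3 = 3
i=3,j=2: acc = 3+6 = 9
i=3,j=3: acc = 9+9 = 18
i=3,j=4: acc = 18+12 = 30
i=4,j=1: acc = 30+4 = 34
i=4,j=2: acc = 34+8 = 42
i=4,j=3: acc = 42+12 = 54
i=4,j=4: acc = 54+16 = 70
i=5,j=1: acc = 70+5 = 75
i=5,j=2: acc = 75+10 = 85
i=5,j=3: acc = 85+15 = 100
i=5,j=4: acc = 100+20 = 120

120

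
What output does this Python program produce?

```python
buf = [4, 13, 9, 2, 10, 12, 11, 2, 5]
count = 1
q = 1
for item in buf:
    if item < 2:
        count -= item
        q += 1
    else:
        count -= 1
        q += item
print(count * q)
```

item=4: not <2, count = 1-1 = 0; q=5
item=13: not <2, count = 0-1 = -1; q=18
item=9: not <2, count = (-1)-1 = -2; q=27
item=2: not <2, count = (-2)-1 = -3; q=29
item=10: not <2, count = (-3)-1 = -4; q=39
item=12: not <2, count = (-4)-1 = -5; q=51
item=11: not <2, count = (-5)-1 = -6; q=62
item=2: not <2, count = (-6)-1 = -7; q=64
item=5: not <2, count = (-7)-1 = -8; q=69
count*q = (-8)*69 = -552

-552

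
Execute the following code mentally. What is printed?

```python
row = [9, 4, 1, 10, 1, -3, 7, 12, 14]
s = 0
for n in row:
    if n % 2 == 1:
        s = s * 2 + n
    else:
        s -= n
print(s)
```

n=9: odd, s = 0*2+9 = 9
n=4: not odd, s = 9-4 = 5
n=1: odd, s = 5*2+1 = 11
n=10: not odd, s = 11-10 = 1
n=1: odd, s = 1*2+1 = 3
n=-3: odd, s = 3*2+(-3) = 3
n=7: odd, s = 3*2+7 = 13
n=12: not odd, s = 13-12 = 1
n=14: not odd, s = 1-14 = -13

-13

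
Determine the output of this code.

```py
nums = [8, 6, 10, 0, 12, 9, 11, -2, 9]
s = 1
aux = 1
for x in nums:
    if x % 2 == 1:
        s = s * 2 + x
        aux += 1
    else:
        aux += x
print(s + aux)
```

x=8: not odd; aux=9
x=6: not odd; aux=15
x=10: not odd; aux=25
x=0: not odd; aux=25
x=12: not odd; aux=37
x=9: odd, s = 1*2+9 = 11; aux=38
x=11: odd, s = 11*2+11 = 33; aux=39
x=-2: not odd; aux=37
x=9: odd, s = 33*2+9 = 75; aux=38
s+aux = 75+38 = 113

113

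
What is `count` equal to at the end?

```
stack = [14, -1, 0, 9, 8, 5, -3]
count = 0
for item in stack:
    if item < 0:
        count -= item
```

item=14: not <0
item=-1: <0, count = 0-(-1) = 1
item=0: not <0
item=9: not <0
item=8: not <0
item=5: not <0
item=-3: <0, count = 1-(-3) = 4

4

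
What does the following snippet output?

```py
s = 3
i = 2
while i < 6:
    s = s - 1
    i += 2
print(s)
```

i=2: s = 3-1 = 2
i=4: s = 2-1 = 1

1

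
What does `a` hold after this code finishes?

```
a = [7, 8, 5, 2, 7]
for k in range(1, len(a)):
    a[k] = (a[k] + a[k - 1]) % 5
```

k=1: a[1] = (8+7)%5 = 0 → [7, 0, 5, 2, 7]
k=2: a[2] = (5+0)%5 = 0 → [7, 0, 0, 2, 7]
k=3: a[3] = (2+0)%5 = 2 → [7, 0, 0, 2, 7]
k=4: a[4] = (7+2)%5 = 4 → [7, 0, 0, 2, 4]

[7, 0, 0, 2, 4]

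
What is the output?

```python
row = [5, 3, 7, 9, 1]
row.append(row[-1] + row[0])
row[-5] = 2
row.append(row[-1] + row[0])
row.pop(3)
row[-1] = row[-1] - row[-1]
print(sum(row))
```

append row[-1]+row[0] = 1+5 = 6 → [5, 3, 7, 9, 1, 6]
row[-5] = 2 → [5, 2, 7, 9, 1, 6]
append row[-1]+row[0] = 6+5 = 11 → [5, 2, 7, 9, 1, 6, 11]
pop(3) removes 9 → [5, 2, 7, 1, 6, 11]
row[-1] = row[-1]-row[-1] = 11-11 = 0 → [5, 2, 7, 1, 6, 0]
sum = 21

21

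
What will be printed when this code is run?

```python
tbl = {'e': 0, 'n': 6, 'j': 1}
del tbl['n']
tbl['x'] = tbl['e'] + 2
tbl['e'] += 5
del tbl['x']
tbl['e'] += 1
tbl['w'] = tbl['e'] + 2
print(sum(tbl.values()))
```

15

del 'n' → {'e': 0, 'j': 1}
tbl['x'] = tbl['e']+2 = 2 → {'e': 0, 'j': 1, 'x': 2}
tbl['e'] = 0+5 = 5 → {'e': 5, 'j': 1, 'x': 2}
del 'x' → {'e': 5, 'j': 1}
tbl['e'] = 5+1 = 6 → {'e': 6, 'j': 1}
tbl['w'] = tbl['e']+2 = 8 → {'e': 6, 'j': 1, 'w': 8}
sum of values = 15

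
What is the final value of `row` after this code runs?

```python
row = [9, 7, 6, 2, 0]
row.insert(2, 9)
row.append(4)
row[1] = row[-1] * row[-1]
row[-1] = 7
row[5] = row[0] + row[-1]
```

[9, 16, 9, 6, 2, 16, 7]

insert 9 at 2 → [9, 7, 9, 6, 2, 0]
append 4 → [9, 7, 9, 6, 2, 0, 4]
row[1] = row[-1]*row[-1] = 4*4 = 16 → [9, 16, 9, 6, 2, 0, 4]
row[-1] = 7 → [9, 16, 9, 6, 2, 0, 7]
row[5] = row[0]+row[-1] = 9+7 = 16 → [9, 16, 9, 6, 2, 16, 7]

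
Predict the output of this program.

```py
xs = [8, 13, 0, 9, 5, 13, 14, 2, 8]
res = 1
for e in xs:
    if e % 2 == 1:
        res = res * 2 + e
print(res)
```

e=8: not odd
e=13: odd, res = 1*2+13 = 15
e=0: not odd
e=9: odd, res = 15*2+9 = 39
e=5: odd, res = 39*2+5 = 83
e=13: odd, res = 83*2+13 = 179
e=14: not odd
e=2: not odd
e=8: not odd

179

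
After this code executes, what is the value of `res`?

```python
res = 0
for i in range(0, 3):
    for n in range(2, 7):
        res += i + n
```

75

i=0,n=2: res = 0+2 = 2
i=0,n=3: res = 2+3 = 5
i=0,n=4: res = 5+4 = 9
i=0,n=5: res = 9+5 = 14
i=0,n=6: res = 14+6 = 20
i=1,n=2: res = 20+3 = 23
i=1,n=3: res = 23+4 = 27
i=1,n=4: res = 27+5 = 32
i=1,n=5: res = 32+6 = 38
i=1,n=6: res = 38+7 = 45
i=2,n=2: res = 45+4 = 49
i=2,n=3: res = 49+5 = 54
i=2,n=4: res = 54+6 = 60
i=2,n=5: res = 60+7 = 67
i=2,n=6: res = 67+8 = 75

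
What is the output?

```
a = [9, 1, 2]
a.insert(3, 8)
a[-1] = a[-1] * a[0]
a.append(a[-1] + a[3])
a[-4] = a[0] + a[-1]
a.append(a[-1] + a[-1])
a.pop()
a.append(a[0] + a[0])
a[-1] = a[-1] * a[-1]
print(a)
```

[9, 153, 2, 72, 144, 324]

insert 8 at 3 → [9, 1, 2, 8]
a[-1] = a[-1]*a[0] = 8*9 = 72 → [9, 1, 2, 72]
append a[-1]+a[3] = 72+72 = 144 → [9, 1, 2, 72, 144]
a[-4] = a[0]+a[-1] = 9+144 = 153 → [9, 153, 2, 72, 144]
append a[-1]+a[-1] = 144+144 = 288 → [9, 153, 2, 72, 144, 288]
pop() removes 288 → [9, 153, 2, 72, 144]
append a[0]+a[0] = 9+9 = 18 → [9, 153, 2, 72, 144, 18]
a[-1] = a[-1]*a[-1] = 18*18 = 324 → [9, 153, 2, 72, 144, 324]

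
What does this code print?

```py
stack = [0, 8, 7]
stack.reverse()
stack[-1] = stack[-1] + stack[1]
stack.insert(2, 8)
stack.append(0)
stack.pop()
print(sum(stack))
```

31

reverse → [7, 8, 0]
stack[-1] = stack[-1]+stack[1] = 0+8 = 8 → [7, 8, 8]
insert 8 at 2 → [7, 8, 8, 8]
append 0 → [7, 8, 8, 8, 0]
pop() removes 0 → [7, 8, 8, 8]
sum = 31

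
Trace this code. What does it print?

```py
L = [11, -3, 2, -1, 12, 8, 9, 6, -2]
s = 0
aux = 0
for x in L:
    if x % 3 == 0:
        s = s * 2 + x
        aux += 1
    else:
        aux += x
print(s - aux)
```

x=11: not %3==0; aux=11
x=-3: %3==0, s = 0*2+(-3) = -3; aux=12
x=2: not %3==0; aux=14
x=-1: not %3==0; aux=13
x=12: %3==0, s = (-3)*2+12 = 6; aux=14
x=8: not %3==0; aux=22
x=9: %3==0, s = 6*2+9 = 21; aux=23
x=6: %3==0, s = 21*2+6 = 48; aux=24
x=-2: not %3==0; aux=22
s-aux = 48-22 = 26

26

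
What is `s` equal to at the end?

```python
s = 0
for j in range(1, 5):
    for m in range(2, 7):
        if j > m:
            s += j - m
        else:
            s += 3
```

j=1,m=2: not 1>2, s = 0+3 = 3
j=1,m=3: not 1>3, s = 3+3 = 6
j=1,m=4: not 1>4, s = 6+3 = 9
j=1,m=5: not 1>5, s = 9+3 = 12
j=1,m=6: not 1>6, s = 12+3 = 15
j=2,m=2: not 2>2, s = 15+3 = 18
j=2,m=3: not 2>3, s = 18+3 = 21
j=2,m=4: not 2>4, s = 21+3 = 24
j=2,m=5: not 2>5, s = 24+3 = 27
j=2,m=6: not 2>6, s = 27+3 = 30
j=3,m=2: 3>2, s = 30+1 = 31
j=3,m=3: not 3>3, s = 31+3 = 34
j=3,m=4: not 3>4, s = 34+3 = 37
j=3,m=5: not 3>5, s = 37+3 = 40
j=3,m=6: not 3>6, s = 40+3 = 43
j=4,m=2: 4>2, s = 43+2 = 45
j=4,m=3: 4>3, s = 45+1 = 46
j=4,m=4: not 4>4, s = 46+3 = 49
j=4,m=5: not 4>5, s = 49+3 = 52
j=4,m=6: not 4>6, s = 52+3 = 55

55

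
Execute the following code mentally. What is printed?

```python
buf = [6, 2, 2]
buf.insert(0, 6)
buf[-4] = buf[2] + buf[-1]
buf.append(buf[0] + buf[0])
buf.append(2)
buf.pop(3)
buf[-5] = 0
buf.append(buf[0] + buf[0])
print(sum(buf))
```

insert 6 at 0 → [6, 6, 2, 2]
buf[-4] = buf[2]+buf[-1] = 2+2 = 4 → [4, 6, 2, 2]
append buf[0]+buf[0] = 4+4 = 8 → [4, 6, 2, 2, 8]
append 2 → [4, 6, 2, 2, 8, 2]
pop(3) removes 2 → [4, 6, 2, 8, 2]
buf[-5] = 0 → [0, 6, 2, 8, 2]
append buf[0]+buf[0] = 0+0 = 0 → [0, 6, 2, 8, 2, 0]
sum = 18

18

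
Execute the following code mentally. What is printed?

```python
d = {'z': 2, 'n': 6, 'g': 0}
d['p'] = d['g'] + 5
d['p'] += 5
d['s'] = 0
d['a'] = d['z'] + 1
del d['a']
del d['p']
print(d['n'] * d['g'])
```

0

d['p'] = d['g']+5 = 5 → {'z': 2, 'n': 6, 'g': 0, 'p': 5}
d['p'] = 5+5 = 10 → {'z': 2, 'n': 6, 'g': 0, 'p': 10}
d['s'] = 0 → {'z': 2, 'n': 6, 'g': 0, 'p': 10, 's': 0}
d['a'] = d['z']+1 = 3 → {'z': 2, 'n': 6, 'g': 0, 'p': 10, 's': 0, 'a': 3}
del 'a' → {'z': 2, 'n': 6, 'g': 0, 'p': 10, 's': 0}
del 'p' → {'z': 2, 'n': 6, 'g': 0, 's': 0}
d['n']*d['g'] = 6*0 = 0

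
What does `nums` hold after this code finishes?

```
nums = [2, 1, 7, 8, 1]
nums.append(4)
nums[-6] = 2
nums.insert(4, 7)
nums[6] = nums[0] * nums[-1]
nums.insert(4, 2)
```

[2, 1, 7, 8, 2, 7, 1, 8]

append 4 → [2, 1, 7, 8, 1, 4]
nums[-6] = 2 → [2, 1, 7, 8, 1, 4]
insert 7 at 4 → [2, 1, 7, 8, 7, 1, 4]
nums[6] = nums[0]*nums[-1] = 2*4 = 8 → [2, 1, 7, 8, 7, 1, 8]
insert 2 at 4 → [2, 1, 7, 8, 2, 7, 1, 8]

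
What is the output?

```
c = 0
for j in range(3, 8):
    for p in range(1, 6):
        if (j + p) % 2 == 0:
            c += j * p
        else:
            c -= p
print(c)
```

159

j=3,p=1: even sum, c = 0+3 = 3
j=3,p=2: odd sum, c = 3-2 = 1
j=3,p=3: even sum, c = 1+9 = 10
j=3,p=4: odd sum, c = 10-4 = 6
j=3,p=5: even sum, c = 6+15 = 21
j=4,p=1: odd sum, c = 21-1 = 20
j=4,p=2: even sum, c = 20+8 = 28
j=4,p=3: odd sum, c = 28-3 = 25
j=4,p=4: even sum, c = 25+16 = 41
j=4,p=5: odd sum, c = 41-5 = 36
j=5,p=1: even sum, c = 36+5 = 41
j=5,p=2: odd sum, c = 41-2 = 39
j=5,p=3: even sum, c = 39+15 = 54
j=5,p=4: odd sum, c = 54-4 = 50
j=5,p=5: even sum, c = 50+25 = 75
j=6,p=1: odd sum, c = 75-1 = 74
j=6,p=2: even sum, c = 74+12 = 86
j=6,p=3: odd sum, c = 86-3 = 83
j=6,p=4: even sum, c = 83+24 = 107
j=6,p=5: odd sum, c = 107-5 = 102
j=7,p=1: even sum, c = 102+7 = 109
j=7,p=2: odd sum, c = 109-2 = 107
j=7,p=3: even sum, c = 107+21 = 128
j=7,p=4: odd sum, c = 128-4 = 124
j=7,p=5: even sum, c = 124+35 = 159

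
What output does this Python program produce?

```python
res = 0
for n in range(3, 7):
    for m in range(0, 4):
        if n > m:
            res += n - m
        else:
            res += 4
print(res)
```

n=3,m=0: 3>0, res = 0+3 = 3
n=3,m=1: 3>1, res = 3+2 = 5
n=3,m=2: 3>2, res = 5+1 = 6
n=3,m=3: not 3>3, res = 6+4 = 10
n=4,m=0: 4>0, res = 10+4 = 14
n=4,m=1: 4>1, res = 14+3 = 17
n=4,m=2: 4>2, res = 17+2 = 19
n=4,m=3: 4>3, res = 19+1 = 20
n=5,m=0: 5>0, res = 20+5 = 25
n=5,m=1: 5>1, res = 25+4 = 29
n=5,m=2: 5>2, res = 29+3 = 32
n=5,m=3: 5>3, res = 32+2 = 34
n=6,m=0: 6>0, res = 34+6 = 40
n=6,m=1: 6>1, res = 40+5 = 45
n=6,m=2: 6>2, res = 45+4 = 49
n=6,m=3: 6>3, res = 49+3 = 52

52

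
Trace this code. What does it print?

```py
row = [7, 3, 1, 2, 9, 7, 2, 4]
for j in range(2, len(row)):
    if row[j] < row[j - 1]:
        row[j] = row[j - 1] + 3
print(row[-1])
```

j=2: 1<3, row[2] = 3+3 = 6 → [7, 3, 6, 2, 9, 7, 2, 4]
j=3: 2<6, row[3] = 6+3 = 9 → [7, 3, 6, 9, 9, 7, 2, 4]
j=4: 9>=9, unchanged → [7, 3, 6, 9, 9, 7, 2, 4]
j=5: 7<9, row[5] = 9+3 = 12 → [7, 3, 6, 9, 9, 12, 2, 4]
j=6: 2<12, row[6] = 12+3 = 15 → [7, 3, 6, 9, 9, 12, 15, 4]
j=7: 4<15, row[7] = 15+3 = 18 → [7, 3, 6, 9, 9, 12, 15, 18]

18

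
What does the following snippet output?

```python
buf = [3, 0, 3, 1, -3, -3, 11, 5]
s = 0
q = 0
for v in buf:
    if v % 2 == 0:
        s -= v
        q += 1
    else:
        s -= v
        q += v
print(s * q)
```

-306

v=3: not even, s = 0-3 = -3; q=3
v=0: even, s = (-3)-0 = -3; q=4
v=3: not even, s = (-3)-3 = -6; q=7
v=1: not even, s = (-6)-1 = -7; q=8
v=-3: not even, s = (-7)-(-3) = -4; q=5
v=-3: not even, s = (-4)-(-3) = -1; q=2
v=11: not even, s = (-1)-11 = -12; q=13
v=5: not even, s = (-12)-5 = -17; q=18
s*q = (-17)*18 = -306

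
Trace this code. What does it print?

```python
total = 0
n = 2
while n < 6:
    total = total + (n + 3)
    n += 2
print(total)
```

n=2: total = 0+5 = 5
n=4: total = 5+7 = 12

12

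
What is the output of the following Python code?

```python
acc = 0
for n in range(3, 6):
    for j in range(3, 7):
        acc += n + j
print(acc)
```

102

n=3,j=3: acc = 0+6 = 6
n=3,j=4: acc = 6+7 = 13
n=3,j=5: acc = 13+8 = 21
n=3,j=6: acc = 21+9 = 30
n=4,j=3: acc = 30+7 = 37
n=4,j=4: acc = 37+8 = 45
n=4,j=5: acc = 45+9 = 54
n=4,j=6: acc = 54+10 = 64
n=5,j=3: acc = 64+8 = 72
n=5,j=4: acc = 72+9 = 81
n=5,j=5: acc = 81+10 = 91
n=5,j=6: acc = 91+11 = 102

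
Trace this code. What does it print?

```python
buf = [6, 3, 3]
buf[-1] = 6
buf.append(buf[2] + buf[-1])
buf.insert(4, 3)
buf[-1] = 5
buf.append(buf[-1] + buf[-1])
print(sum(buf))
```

buf[-1] = 6 → [6, 3, 6]
append buf[2]+buf[-1] = 6+6 = 12 → [6, 3, 6, 12]
insert 3 at 4 → [6, 3, 6, 12, 3]
buf[-1] = 5 → [6, 3, 6, 12, 5]
append buf[-1]+buf[-1] = 5+5 = 10 → [6, 3, 6, 12, 5, 10]
sum = 42

42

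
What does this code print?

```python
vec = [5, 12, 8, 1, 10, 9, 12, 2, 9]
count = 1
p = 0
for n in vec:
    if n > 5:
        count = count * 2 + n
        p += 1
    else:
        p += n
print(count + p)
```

739

n=5: not >5; p=5
n=12: >5, count = 1*2+12 = 14; p=6
n=8: >5, count = 14*2+8 = 36; p=7
n=1: not >5; p=8
n=10: >5, count = 36*2+10 = 82; p=9
n=9: >5, count = 82*2+9 = 173; p=10
n=12: >5, count = 173*2+12 = 358; p=11
n=2: not >5; p=13
n=9: >5, count = 358*2+9 = 725; p=14
count+p = 725+14 = 739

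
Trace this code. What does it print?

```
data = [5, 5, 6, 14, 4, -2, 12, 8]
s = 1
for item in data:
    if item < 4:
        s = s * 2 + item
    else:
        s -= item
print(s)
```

item=5: not <4, s = 1-5 = -4
item=5: not <4, s = (-4)-5 = -9
item=6: not <4, s = (-9)-6 = -15
item=14: not <4, s = (-15)-14 = -29
item=4: not <4, s = (-29)-4 = -33
item=-2: <4, s = (-33)*2+(-2) = -68
item=12: not <4, s = (-68)-12 = -80
item=8: not <4, s = (-80)-8 = -88

-88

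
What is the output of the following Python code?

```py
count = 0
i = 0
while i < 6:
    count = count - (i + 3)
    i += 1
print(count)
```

-33

i=0: count = 0-3 = -3
i=1: count = (-3)-4 = -7
i=2: count = (-7)-5 = -12
i=3: count = (-12)-6 = -18
i=4: count = (-18)-7 = -25
i=5: count = (-25)-8 = -33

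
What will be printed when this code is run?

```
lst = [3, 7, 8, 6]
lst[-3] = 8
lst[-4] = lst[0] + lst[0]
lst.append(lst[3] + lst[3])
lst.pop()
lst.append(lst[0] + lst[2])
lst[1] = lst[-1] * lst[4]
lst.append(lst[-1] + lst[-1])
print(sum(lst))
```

258

lst[-3] = 8 → [3, 8, 8, 6]
lst[-4] = lst[0]+lst[0] = 3+3 = 6 → [6, 8, 8, 6]
append lst[3]+lst[3] = 6+6 = 12 → [6, 8, 8, 6, 12]
pop() removes 12 → [6, 8, 8, 6]
append lst[0]+lst[2] = 6+8 = 14 → [6, 8, 8, 6, 14]
lst[1] = lst[-1]*lst[4] = 14*14 = 196 → [6, 196, 8, 6, 14]
append lst[-1]+lst[-1] = 14+14 = 28 → [6, 196, 8, 6, 14, 28]
sum = 258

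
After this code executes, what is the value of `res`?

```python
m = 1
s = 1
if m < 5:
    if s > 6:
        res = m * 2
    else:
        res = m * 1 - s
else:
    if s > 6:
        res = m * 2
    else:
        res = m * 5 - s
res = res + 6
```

m=1, s=1
m < 5 is True; s > 6 is False
→ res = m * 1 - s = 0
res = 0+6 = 6

6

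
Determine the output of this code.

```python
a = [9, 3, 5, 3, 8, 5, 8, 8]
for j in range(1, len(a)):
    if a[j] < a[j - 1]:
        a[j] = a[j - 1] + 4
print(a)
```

[9, 13, 17, 21, 25, 29, 33, 37]

j=1: 3<9, a[1] = 9+4 = 13 → [9, 13, 5, 3, 8, 5, 8, 8]
j=2: 5<13, a[2] = 13+4 = 17 → [9, 13, 17, 3, 8, 5, 8, 8]
j=3: 3<17, a[3] = 17+4 = 21 → [9, 13, 17, 21, 8, 5, 8, 8]
j=4: 8<21, a[4] = 21+4 = 25 → [9, 13, 17, 21, 25, 5, 8, 8]
j=5: 5<25, a[5] = 25+4 = 29 → [9, 13, 17, 21, 25, 29, 8, 8]
j=6: 8<29, a[6] = 29+4 = 33 → [9, 13, 17, 21, 25, 29, 33, 8]
j=7: 8<33, a[7] = 33+4 = 37 → [9, 13, 17, 21, 25, 29, 33, 37]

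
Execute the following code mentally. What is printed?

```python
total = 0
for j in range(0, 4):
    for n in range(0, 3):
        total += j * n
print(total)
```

18

j=0,n=0: total = 0+0 = 0
j=0,n=1: total = 0+0 = 0
j=0,n=2: total = 0+0 = 0
j=1,n=0: total = 0+0 = 0
j=1,n=1: total = 0+1 = 1
j=1,n=2: total = 1+2 = 3
j=2,n=0: total = 3+0 = 3
j=2,n=1: total = 3+2 = 5
j=2,n=2: total = 5+4 = 9
j=3,n=0: total = 9+0 = 9
j=3,n=1: total = 9+3 = 12
j=3,n=2: total = 12+6 = 18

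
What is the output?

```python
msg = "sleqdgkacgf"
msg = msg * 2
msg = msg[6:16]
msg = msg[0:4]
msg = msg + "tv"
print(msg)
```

repeat ×2 → 'sleqdgkacgfsleqdgkacgf'
slice [6:16] → 'kacgfsleqd'
slice [0:4] → 'kacg'
+ 'tv' → 'kacgtv'

kacgtv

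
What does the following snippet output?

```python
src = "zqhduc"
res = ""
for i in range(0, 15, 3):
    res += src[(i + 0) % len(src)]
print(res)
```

i=0: add src[0]='z' → 'z'
i=3: add src[3]='d' → 'zd'
i=6: add src[0]='z' → 'zdz'
i=9: add src[3]='d' → 'zdzd'
i=12: add src[0]='z' → 'zdzdz'

zdzdz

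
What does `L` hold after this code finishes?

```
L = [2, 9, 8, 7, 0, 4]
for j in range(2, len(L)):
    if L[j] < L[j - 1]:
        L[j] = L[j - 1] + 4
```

j=2: 8<9, L[2] = 9+4 = 13 → [2, 9, 13, 7, 0, 4]
j=3: 7<13, L[3] = 13+4 = 17 → [2, 9, 13, 17, 0, 4]
j=4: 0<17, L[4] = 17+4 = 21 → [2, 9, 13, 17, 21, 4]
j=5: 4<21, L[5] = 21+4 = 25 → [2, 9, 13, 17, 21, 25]

[2, 9, 13, 17, 21, 25]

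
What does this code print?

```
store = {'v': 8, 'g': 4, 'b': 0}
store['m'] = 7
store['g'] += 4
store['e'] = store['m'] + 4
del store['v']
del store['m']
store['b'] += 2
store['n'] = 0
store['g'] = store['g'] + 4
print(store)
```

{'g': 12, 'b': 2, 'e': 11, 'n': 0}

store['m'] = 7 → {'v': 8, 'g': 4, 'b': 0, 'm': 7}
store['g'] = 4+4 = 8 → {'v': 8, 'g': 8, 'b': 0, 'm': 7}
store['e'] = store['m']+4 = 11 → {'v': 8, 'g': 8, 'b': 0, 'm': 7, 'e': 11}
del 'v' → {'g': 8, 'b': 0, 'm': 7, 'e': 11}
del 'm' → {'g': 8, 'b': 0, 'e': 11}
store['b'] = 0+2 = 2 → {'g': 8, 'b': 2, 'e': 11}
store['n'] = 0 → {'g': 8, 'b': 2, 'e': 11, 'n': 0}
store['g'] = store['g']+4 = 12 → {'g': 12, 'b': 2, 'e': 11, 'n': 0}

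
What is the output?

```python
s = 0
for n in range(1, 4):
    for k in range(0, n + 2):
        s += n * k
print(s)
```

45

n=1,k=0: s = 0+0 = 0
n=1,k=1: s = 0+1 = 1
n=1,k=2: s = 1+2 = 3
n=2,k=0: s = 3+0 = 3
n=2,k=1: s = 3+2 = 5
n=2,k=2: s = 5+4 = 9
n=2,k=3: s = 9+6 = 15
n=3,k=0: s = 15+0 = 15
n=3,k=1: s = 15+3 = 18
n=3,k=2: s = 18+6 = 24
n=3,k=3: s = 24+9 = 33
n=3,k=4: s = 33+12 = 45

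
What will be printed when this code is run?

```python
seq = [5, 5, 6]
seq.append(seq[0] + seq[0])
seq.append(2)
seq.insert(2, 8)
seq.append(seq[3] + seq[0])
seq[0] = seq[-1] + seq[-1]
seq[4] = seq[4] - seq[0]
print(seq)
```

[22, 5, 8, 6, -12, 2, 11]

append seq[0]+seq[0] = 5+5 = 10 → [5, 5, 6, 10]
append 2 → [5, 5, 6, 10, 2]
insert 8 at 2 → [5, 5, 8, 6, 10, 2]
append seq[3]+seq[0] = 6+5 = 11 → [5, 5, 8, 6, 10, 2, 11]
seq[0] = seq[-1]+seq[-1] = 11+11 = 22 → [22, 5, 8, 6, 10, 2, 11]
seq[4] = seq[4]-seq[0] = 10-22 = -12 → [22, 5, 8, 6, -12, 2, 11]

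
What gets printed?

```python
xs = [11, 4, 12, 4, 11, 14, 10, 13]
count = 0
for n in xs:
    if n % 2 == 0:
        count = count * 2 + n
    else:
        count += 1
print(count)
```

251

n=11: not even, count = 0+1 = 1
n=4: even, count = 1*2+4 = 6
n=12: even, count = 6*2+12 = 24
n=4: even, count = 24*2+4 = 52
n=11: not even, count = 52+1 = 53
n=14: even, count = 53*2+14 = 120
n=10: even, count = 120*2+10 = 250
n=13: not even, count = 250+1 = 251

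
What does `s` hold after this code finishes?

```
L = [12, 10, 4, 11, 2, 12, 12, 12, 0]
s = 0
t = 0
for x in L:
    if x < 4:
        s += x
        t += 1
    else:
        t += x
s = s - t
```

-73

x=12: not <4; t=12
x=10: not <4; t=22
x=4: not <4; t=26
x=11: not <4; t=37
x=2: <4, s = 0+2 = 2; t=38
x=12: not <4; t=50
x=12: not <4; t=62
x=12: not <4; t=74
x=0: <4, s = 2+0 = 2; t=75
s-t = 2-75 = -73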